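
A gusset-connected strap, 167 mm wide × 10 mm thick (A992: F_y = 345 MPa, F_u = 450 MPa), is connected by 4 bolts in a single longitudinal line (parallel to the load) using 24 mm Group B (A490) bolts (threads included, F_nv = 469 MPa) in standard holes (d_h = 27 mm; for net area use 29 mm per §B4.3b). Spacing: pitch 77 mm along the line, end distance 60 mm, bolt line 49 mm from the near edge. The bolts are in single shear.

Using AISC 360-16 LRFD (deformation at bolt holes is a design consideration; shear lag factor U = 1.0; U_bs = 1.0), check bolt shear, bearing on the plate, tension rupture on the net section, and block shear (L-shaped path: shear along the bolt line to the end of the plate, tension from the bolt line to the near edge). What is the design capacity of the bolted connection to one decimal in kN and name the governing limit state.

Bolt shear: A_b = π(24)²/4 = 452.39 mm². φR_n = 0.75 × 469 × 452.39 × 4 × 1 = 636.5 kN.
Bearing (10 mm plate, F_u = 450 MPa): end bolts L_c = 60 − 27/2 = 46.5, R_n = min(1.2×46.5×10×450, 2.4×24×10×450) = 251.1 kN/bolt; interior L_c = 77 − 27 = 50, R_n = 259.2 kN/bolt. φR_n = 0.75 × (1×251.1 + 3×259.2) = 771.5 kN.
Tension rupture (net): A_n = (167 − 1×29)×10 = 1380 mm² (U = 1.0, A_e = A_n). φR_n = 0.75 × 450 × 1380 = 465.8 kN.
Block shear: shear path 1×[60+3×77] = 1×291 mm, A_gv = 2910, A_nv = 1×(291 − 3.5×29)×10 = 1895 mm²; tension to near edge: (49 − 0.5×29)×10 = 345 mm². R_n = min(0.6×450×1895, 0.6×345×2910) + 1.0×450×345 = min(511.65, 602.37) + 155.25 = 666.9 kN. φR_n = 0.75 × 666.9 = 500.2 kN.
Governing: min(636.5, 771.5, 465.8, 500.2) = 465.8 kN → net-section rupture.

465.8 kN (net-section rupture governs)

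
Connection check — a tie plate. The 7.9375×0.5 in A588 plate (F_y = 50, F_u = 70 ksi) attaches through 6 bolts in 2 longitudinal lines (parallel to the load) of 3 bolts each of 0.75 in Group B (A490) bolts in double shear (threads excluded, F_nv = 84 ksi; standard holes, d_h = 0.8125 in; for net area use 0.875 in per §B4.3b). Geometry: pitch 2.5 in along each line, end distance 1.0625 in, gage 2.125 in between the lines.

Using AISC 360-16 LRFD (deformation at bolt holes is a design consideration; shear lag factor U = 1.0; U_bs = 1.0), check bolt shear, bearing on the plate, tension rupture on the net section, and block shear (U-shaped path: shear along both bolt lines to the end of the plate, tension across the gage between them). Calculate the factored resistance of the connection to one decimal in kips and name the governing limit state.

154.9 kips (block shear governs)

Bolt shear: A_b = π(0.75)²/4 = 0.44179 in². φR_n = 0.75 × 84 × 0.44179 × 6 × 2 = 334.0 kips.
Bearing (0.5 in plate, F_u = 70 ksi): end bolts L_c = 1.0625 − 0.8125/2 = 0.65625, R_n = min(1.2×0.65625×0.5×70, 2.4×0.75×0.5×70) = 27.563 kips/bolt; interior L_c = 2.5 − 0.8125 = 1.6875, R_n = 63 kips/bolt. φR_n = 0.75 × (2×27.563 + 4×63) = 230.3 kips.
Tension rupture (net): A_n = (7.9375 − 2×0.875)×0.5 = 3.0938 in² (U = 1.0, A_e = A_n). φR_n = 0.75 × 70 × 3.0938 = 162.4 kips.
Block shear: shear path 2×[1.0625+2×2.5] = 2×6.0625 in, A_gv = 6.0625, A_nv = 2×(6.0625 − 2.5×0.875)×0.5 = 3.875 in²; tension across gage: (2.125 − 1×0.875)×0.5 = 0.625 in². R_n = min(0.6×70×3.875, 0.6×50×6.0625) + 1.0×70×0.625 = min(162.75, 181.88) + 43.75 = 206.5 kips. φR_n = 0.75 × 206.5 = 154.9 kips.
Governing: min(334.0, 230.3, 162.4, 154.9) = 154.9 kips → block shear.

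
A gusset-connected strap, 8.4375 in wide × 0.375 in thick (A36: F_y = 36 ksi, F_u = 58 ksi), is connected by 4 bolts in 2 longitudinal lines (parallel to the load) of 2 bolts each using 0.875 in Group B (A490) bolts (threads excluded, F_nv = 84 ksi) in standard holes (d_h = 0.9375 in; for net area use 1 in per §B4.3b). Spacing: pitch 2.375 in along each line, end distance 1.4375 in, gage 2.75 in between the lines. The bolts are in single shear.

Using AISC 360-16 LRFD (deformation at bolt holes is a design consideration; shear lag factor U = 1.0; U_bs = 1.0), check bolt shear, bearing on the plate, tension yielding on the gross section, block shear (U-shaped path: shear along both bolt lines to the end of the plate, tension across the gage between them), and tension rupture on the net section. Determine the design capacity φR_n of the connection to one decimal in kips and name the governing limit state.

Bolt shear: A_b = π(0.875)²/4 = 0.60132 in². φR_n = 0.75 × 84 × 0.60132 × 4 × 1 = 151.5 kips.
Bearing (0.375 in plate, F_u = 58 ksi): end bolts L_c = 1.4375 − 0.9375/2 = 0.96875, R_n = min(1.2×0.96875×0.375×58, 2.4×0.875×0.375×58) = 25.284 kips/bolt; interior L_c = 2.375 − 0.9375 = 1.4375, R_n = 37.519 kips/bolt. φR_n = 0.75 × (2×25.284 + 2×37.519) = 94.2 kips.
Tension yield (gross): A_g = 8.4375×0.375 = 3.1641 in². φR_n = 0.90 × 36 × 3.1641 = 102.5 kips.
Block shear: shear path 2×[1.4375+1×2.375] = 2×3.8125 in, A_gv = 2.8594, A_nv = 2×(3.8125 − 1.5×1)×0.375 = 1.7344 in²; tension across gage: (2.75 − 1×1)×0.375 = 0.65625 in². R_n = min(0.6×58×1.7344, 0.6×36×2.8594) + 1.0×58×0.65625 = min(60.357, 61.763) + 38.063 = 98.42 kips. φR_n = 0.75 × 98.42 = 73.8 kips.
Tension rupture (net): A_n = (8.4375 − 2×1)×0.375 = 2.4141 in² (U = 1.0, A_e = A_n). φR_n = 0.75 × 58 × 2.4141 = 105.0 kips.
Governing: min(151.5, 94.2, 102.5, 73.8, 105.0) = 73.8 kips → block shear.

73.8 kips (block shear governs)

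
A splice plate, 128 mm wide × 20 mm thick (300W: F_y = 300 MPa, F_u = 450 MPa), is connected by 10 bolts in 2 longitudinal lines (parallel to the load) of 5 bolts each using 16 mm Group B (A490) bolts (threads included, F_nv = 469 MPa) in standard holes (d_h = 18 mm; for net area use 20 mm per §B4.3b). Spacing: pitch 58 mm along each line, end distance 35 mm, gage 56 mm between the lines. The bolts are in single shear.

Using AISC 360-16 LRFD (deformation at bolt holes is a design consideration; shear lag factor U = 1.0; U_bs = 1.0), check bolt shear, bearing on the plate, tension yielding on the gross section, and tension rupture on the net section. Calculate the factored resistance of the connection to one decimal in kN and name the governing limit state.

594.0 kN (net-section rupture governs)

Bolt shear: A_b = π(16)²/4 = 201.06 mm². φR_n = 0.75 × 469 × 201.06 × 10 × 1 = 707.2 kN.
Bearing (20 mm plate, F_u = 450 MPa): end bolts L_c = 35 − 18/2 = 26, R_n = min(1.2×26×20×450, 2.4×16×20×450) = 280.8 kN/bolt; interior L_c = 58 − 18 = 40, R_n = 345.6 kN/bolt. φR_n = 0.75 × (2×280.8 + 8×345.6) = 2494.8 kN.
Tension yield (gross): A_g = 128×20 = 2560 mm². φR_n = 0.90 × 300 × 2560 = 691.2 kN.
Tension rupture (net): A_n = (128 − 2×20)×20 = 1760 mm² (U = 1.0, A_e = A_n). φR_n = 0.75 × 450 × 1760 = 594.0 kN.
Governing: min(707.2, 2494.8, 691.2, 594.0) = 594.0 kN → net-section rupture.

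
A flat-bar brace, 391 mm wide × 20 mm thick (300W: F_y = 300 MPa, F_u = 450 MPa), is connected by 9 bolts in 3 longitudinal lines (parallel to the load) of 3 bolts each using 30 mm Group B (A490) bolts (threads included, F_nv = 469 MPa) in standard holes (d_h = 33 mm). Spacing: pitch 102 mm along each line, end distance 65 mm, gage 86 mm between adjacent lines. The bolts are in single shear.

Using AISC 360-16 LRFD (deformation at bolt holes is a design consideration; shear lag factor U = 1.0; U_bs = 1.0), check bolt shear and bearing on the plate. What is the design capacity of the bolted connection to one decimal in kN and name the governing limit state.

2237.7 kN (bolt shear governs)

Bolt shear: A_b = π(30)²/4 = 706.86 mm². φR_n = 0.75 × 469 × 706.86 × 9 × 1 = 2237.7 kN.
Bearing (20 mm plate, F_u = 450 MPa): end bolts L_c = 65 − 33/2 = 48.5, R_n = min(1.2×48.5×20×450, 2.4×30×20×450) = 523.8 kN/bolt; interior L_c = 102 − 33 = 69, R_n = 648 kN/bolt. φR_n = 0.75 × (3×523.8 + 6×648) = 4094.6 kN.
Governing: min(2237.7, 4094.6) = 2237.7 kN → bolt shear.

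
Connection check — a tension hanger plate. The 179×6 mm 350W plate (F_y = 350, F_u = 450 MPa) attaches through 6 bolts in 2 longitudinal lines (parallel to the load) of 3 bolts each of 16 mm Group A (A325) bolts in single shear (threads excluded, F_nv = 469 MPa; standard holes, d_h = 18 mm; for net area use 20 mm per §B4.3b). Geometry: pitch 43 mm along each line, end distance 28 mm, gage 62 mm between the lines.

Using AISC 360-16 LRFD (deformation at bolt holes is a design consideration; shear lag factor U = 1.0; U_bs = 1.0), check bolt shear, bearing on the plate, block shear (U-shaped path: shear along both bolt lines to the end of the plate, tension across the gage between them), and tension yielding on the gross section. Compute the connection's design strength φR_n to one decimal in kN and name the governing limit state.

240.6 kN (block shear governs)

Bolt shear: A_b = π(16)²/4 = 201.06 mm². φR_n = 0.75 × 469 × 201.06 × 6 × 1 = 424.3 kN.
Bearing (6 mm plate, F_u = 450 MPa): end bolts L_c = 28 − 18/2 = 19, R_n = min(1.2×19×6×450, 2.4×16×6×450) = 61.56 kN/bolt; interior L_c = 43 − 18 = 25, R_n = 81 kN/bolt. φR_n = 0.75 × (2×61.56 + 4×81) = 335.3 kN.
Block shear: shear path 2×[28+2×43] = 2×114 mm, A_gv = 1368, A_nv = 2×(114 − 2.5×20)×6 = 768 mm²; tension across gage: (62 − 1×20)×6 = 252 mm². R_n = min(0.6×450×768, 0.6×350×1368) + 1.0×450×252 = min(207.36, 287.28) + 113.4 = 320.76 kN. φR_n = 0.75 × 320.76 = 240.6 kN.
Tension yield (gross): A_g = 179×6 = 1074 mm². φR_n = 0.90 × 350 × 1074 = 338.3 kN.
Governing: min(424.3, 335.3, 240.6, 338.3) = 240.6 kN → block shear.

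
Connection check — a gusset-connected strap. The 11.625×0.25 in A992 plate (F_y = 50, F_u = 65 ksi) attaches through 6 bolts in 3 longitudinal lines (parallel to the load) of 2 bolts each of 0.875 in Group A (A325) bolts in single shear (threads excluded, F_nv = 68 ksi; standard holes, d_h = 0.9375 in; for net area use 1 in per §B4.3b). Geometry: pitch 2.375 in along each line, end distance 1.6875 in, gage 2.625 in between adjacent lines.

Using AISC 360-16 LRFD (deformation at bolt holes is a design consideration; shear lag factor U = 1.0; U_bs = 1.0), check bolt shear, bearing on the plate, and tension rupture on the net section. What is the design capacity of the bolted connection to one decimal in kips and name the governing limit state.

105.1 kips (net-section rupture governs)

Bolt shear: A_b = π(0.875)²/4 = 0.60132 in². φR_n = 0.75 × 68 × 0.60132 × 6 × 1 = 184.0 kips.
Bearing (0.25 in plate, F_u = 65 ksi): end bolts L_c = 1.6875 − 0.9375/2 = 1.21875, R_n = min(1.2×1.21875×0.25×65, 2.4×0.875×0.25×65) = 23.766 kips/bolt; interior L_c = 2.375 − 0.9375 = 1.4375, R_n = 28.031 kips/bolt. φR_n = 0.75 × (3×23.766 + 3×28.031) = 116.5 kips.
Tension rupture (net): A_n = (11.625 − 3×1)×0.25 = 2.1563 in² (U = 1.0, A_e = A_n). φR_n = 0.75 × 65 × 2.1563 = 105.1 kips.
Governing: min(184.0, 116.5, 105.1) = 105.1 kips → net-section rupture.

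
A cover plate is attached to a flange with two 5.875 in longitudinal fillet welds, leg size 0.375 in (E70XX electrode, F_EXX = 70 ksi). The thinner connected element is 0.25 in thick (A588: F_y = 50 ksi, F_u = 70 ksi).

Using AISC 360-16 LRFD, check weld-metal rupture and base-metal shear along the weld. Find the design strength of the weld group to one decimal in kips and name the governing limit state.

88.1 kips (base-metal shear governs)

Weld metal: throat = 0.707×0.375 = 0.26513 in, L = 2×5.875 = 11.75 in. φR_n = 0.75 × 0.6 × 70 × 0.26513 × 11.75 = 98.1 kips.
Base metal shear (0.25 in plate): yield φR_n = 1.0×0.6×50×0.25×11.75 = 88.1 kips; rupture φR_n = 0.75×0.6×70×0.25×11.75 = 92.5 kips; take 88.1 kips (yield).
Governing: min(98.1, 88.1) = 88.1 kips → base-metal shear.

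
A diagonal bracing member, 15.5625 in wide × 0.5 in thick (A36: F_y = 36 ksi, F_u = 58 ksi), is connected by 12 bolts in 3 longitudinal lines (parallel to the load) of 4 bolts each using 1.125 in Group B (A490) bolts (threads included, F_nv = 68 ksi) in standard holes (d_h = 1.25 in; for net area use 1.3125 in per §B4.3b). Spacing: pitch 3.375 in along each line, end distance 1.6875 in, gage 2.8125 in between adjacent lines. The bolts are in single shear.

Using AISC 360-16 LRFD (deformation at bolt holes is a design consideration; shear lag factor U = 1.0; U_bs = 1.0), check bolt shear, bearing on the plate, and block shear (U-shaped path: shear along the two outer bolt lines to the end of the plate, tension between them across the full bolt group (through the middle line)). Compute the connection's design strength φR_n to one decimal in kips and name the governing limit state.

253.7 kips (block shear governs)

Bolt shear: A_b = π(1.125)²/4 = 0.99402 in². φR_n = 0.75 × 68 × 0.99402 × 12 × 1 = 608.3 kips.
Bearing (0.5 in plate, F_u = 58 ksi): end bolts L_c = 1.6875 − 1.25/2 = 1.0625, R_n = min(1.2×1.0625×0.5×58, 2.4×1.125×0.5×58) = 36.975 kips/bolt; interior L_c = 3.375 − 1.25 = 2.125, R_n = 73.95 kips/bolt. φR_n = 0.75 × (3×36.975 + 9×73.95) = 582.4 kips.
Block shear: shear path 2×[1.6875+3×3.375] = 2×11.8125 in, A_gv = 11.813, A_nv = 2×(11.8125 − 3.5×1.3125)×0.5 = 7.2188 in²; tension across gage: (5.625 − 2×1.3125)×0.5 = 1.5 in². R_n = min(0.6×58×7.2188, 0.6×36×11.813) + 1.0×58×1.5 = min(251.21, 255.16) + 87 = 338.21 kips. φR_n = 0.75 × 338.21 = 253.7 kips.
Governing: min(608.3, 582.4, 253.7) = 253.7 kips → block shear.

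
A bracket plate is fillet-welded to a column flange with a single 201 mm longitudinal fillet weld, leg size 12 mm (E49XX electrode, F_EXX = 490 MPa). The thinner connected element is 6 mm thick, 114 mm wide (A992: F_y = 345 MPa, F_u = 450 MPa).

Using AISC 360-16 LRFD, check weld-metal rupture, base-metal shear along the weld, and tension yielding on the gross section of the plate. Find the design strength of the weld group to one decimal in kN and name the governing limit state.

Weld metal: throat = 0.707×12 = 8.484 mm, L = 201 mm. φR_n = 0.75 × 0.6 × 490 × 8.484 × 201 = 376.0 kN.
Base metal shear (6 mm plate): yield φR_n = 1.0×0.6×345×6×201 = 249.6 kN; rupture φR_n = 0.75×0.6×450×6×201 = 244.2 kN; take 244.2 kN (rupture).
Tension yield (gross): A_g = 114×6 = 684 mm². φR_n = 0.90 × 345 × 684 = 212.4 kN.
Governing: min(376.0, 244.2, 212.4) = 212.4 kN → gross-section yield.

212.4 kN (gross-section yield governs)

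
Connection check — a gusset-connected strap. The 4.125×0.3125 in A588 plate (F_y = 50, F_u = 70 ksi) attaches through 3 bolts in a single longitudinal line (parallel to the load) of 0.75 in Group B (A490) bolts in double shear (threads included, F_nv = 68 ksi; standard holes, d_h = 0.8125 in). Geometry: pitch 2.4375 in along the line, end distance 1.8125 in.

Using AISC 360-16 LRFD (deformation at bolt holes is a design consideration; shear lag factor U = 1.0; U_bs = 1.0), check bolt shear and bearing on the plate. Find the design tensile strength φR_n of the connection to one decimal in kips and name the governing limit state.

Bolt shear: A_b = π(0.75)²/4 = 0.44179 in². φR_n = 0.75 × 68 × 0.44179 × 3 × 2 = 135.2 kips.
Bearing (0.3125 in plate, F_u = 70 ksi): end bolts L_c = 1.8125 − 0.8125/2 = 1.40625, R_n = min(1.2×1.40625×0.3125×70, 2.4×0.75×0.3125×70) = 36.914 kips/bolt; interior L_c = 2.4375 − 0.8125 = 1.625, R_n = 39.375 kips/bolt. φR_n = 0.75 × (1×36.914 + 2×39.375) = 86.7 kips.
Governing: min(135.2, 86.7) = 86.7 kips → bearing.

86.7 kips (bearing governs)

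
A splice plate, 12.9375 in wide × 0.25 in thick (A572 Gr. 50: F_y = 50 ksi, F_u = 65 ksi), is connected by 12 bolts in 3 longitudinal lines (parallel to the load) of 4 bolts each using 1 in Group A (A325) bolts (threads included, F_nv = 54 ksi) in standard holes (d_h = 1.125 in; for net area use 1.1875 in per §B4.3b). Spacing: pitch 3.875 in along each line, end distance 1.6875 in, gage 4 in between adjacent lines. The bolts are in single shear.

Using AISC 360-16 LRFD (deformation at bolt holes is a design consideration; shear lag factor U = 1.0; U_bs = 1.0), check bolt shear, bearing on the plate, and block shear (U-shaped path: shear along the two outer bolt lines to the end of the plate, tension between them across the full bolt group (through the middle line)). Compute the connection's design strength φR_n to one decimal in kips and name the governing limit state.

Bolt shear: A_b = π(1)²/4 = 0.7854 in². φR_n = 0.75 × 54 × 0.7854 × 12 × 1 = 381.7 kips.
Bearing (0.25 in plate, F_u = 65 ksi): end bolts L_c = 1.6875 − 1.125/2 = 1.125, R_n = min(1.2×1.125×0.25×65, 2.4×1×0.25×65) = 21.938 kips/bolt; interior L_c = 3.875 − 1.125 = 2.75, R_n = 39 kips/bolt. φR_n = 0.75 × (3×21.938 + 9×39) = 312.6 kips.
Block shear: shear path 2×[1.6875+3×3.875] = 2×13.3125 in, A_gv = 6.6563, A_nv = 2×(13.3125 − 3.5×1.1875)×0.25 = 4.5781 in²; tension across gage: (8 − 2×1.1875)×0.25 = 1.4063 in². R_n = min(0.6×65×4.5781, 0.6×50×6.6563) + 1.0×65×1.4063 = min(178.55, 199.69) + 91.41 = 269.96 kips. φR_n = 0.75 × 269.96 = 202.5 kips.
Governing: min(381.7, 312.6, 202.5) = 202.5 kips → block shear.

202.5 kips (block shear governs)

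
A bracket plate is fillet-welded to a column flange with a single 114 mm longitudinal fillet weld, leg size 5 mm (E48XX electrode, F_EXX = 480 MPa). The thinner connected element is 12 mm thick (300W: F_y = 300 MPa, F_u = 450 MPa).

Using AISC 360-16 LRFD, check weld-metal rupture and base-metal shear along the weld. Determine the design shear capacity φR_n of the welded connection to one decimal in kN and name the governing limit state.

87.0 kN (weld metal governs)

Weld metal: throat = 0.707×5 = 3.535 mm, L = 114 mm. φR_n = 0.75 × 0.6 × 480 × 3.535 × 114 = 87.0 kN.
Base metal shear (12 mm plate): yield φR_n = 1.0×0.6×300×12×114 = 246.2 kN; rupture φR_n = 0.75×0.6×450×12×114 = 277.0 kN; take 246.2 kN (yield).
Governing: min(87.0, 246.2) = 87.0 kN → weld metal.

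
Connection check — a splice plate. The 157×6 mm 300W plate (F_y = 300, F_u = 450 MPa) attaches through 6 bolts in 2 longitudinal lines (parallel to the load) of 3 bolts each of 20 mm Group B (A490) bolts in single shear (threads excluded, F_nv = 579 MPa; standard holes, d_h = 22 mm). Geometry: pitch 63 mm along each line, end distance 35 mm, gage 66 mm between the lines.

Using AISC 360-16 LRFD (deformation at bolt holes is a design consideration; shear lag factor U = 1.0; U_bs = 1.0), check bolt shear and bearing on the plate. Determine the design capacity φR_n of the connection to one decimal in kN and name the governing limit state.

Bolt shear: A_b = π(20)²/4 = 314.16 mm². φR_n = 0.75 × 579 × 314.16 × 6 × 1 = 818.5 kN.
Bearing (6 mm plate, F_u = 450 MPa): end bolts L_c = 35 − 22/2 = 24, R_n = min(1.2×24×6×450, 2.4×20×6×450) = 77.76 kN/bolt; interior L_c = 63 − 22 = 41, R_n = 129.6 kN/bolt. φR_n = 0.75 × (2×77.76 + 4×129.6) = 505.4 kN.
Governing: min(818.5, 505.4) = 505.4 kN → bearing.

505.4 kN (bearing governs)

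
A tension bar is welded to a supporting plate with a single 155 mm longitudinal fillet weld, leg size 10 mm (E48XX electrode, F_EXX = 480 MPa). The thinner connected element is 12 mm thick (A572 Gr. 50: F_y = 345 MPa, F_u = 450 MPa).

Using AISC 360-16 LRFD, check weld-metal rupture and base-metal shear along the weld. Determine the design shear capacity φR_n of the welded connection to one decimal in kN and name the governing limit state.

Weld metal: throat = 0.707×10 = 7.07 mm, L = 155 mm. φR_n = 0.75 × 0.6 × 480 × 7.07 × 155 = 236.7 kN.
Base metal shear (12 mm plate): yield φR_n = 1.0×0.6×345×12×155 = 385.0 kN; rupture φR_n = 0.75×0.6×450×12×155 = 376.7 kN; take 376.7 kN (rupture).
Governing: min(236.7, 376.7) = 236.7 kN → weld metal.

236.7 kN (weld metal governs)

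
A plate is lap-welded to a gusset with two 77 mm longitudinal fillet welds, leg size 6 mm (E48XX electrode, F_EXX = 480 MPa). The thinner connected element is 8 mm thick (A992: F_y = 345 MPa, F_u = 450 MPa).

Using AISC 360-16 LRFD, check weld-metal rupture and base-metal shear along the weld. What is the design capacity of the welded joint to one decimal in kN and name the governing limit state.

Weld metal: throat = 0.707×6 = 4.242 mm, L = 2×77 = 154 mm. φR_n = 0.75 × 0.6 × 480 × 4.242 × 154 = 141.1 kN.
Base metal shear (8 mm plate): yield φR_n = 1.0×0.6×345×8×154 = 255.0 kN; rupture φR_n = 0.75×0.6×450×8×154 = 249.5 kN; take 249.5 kN (rupture).
Governing: min(141.1, 249.5) = 141.1 kN → weld metal.

141.1 kN (weld metal governs)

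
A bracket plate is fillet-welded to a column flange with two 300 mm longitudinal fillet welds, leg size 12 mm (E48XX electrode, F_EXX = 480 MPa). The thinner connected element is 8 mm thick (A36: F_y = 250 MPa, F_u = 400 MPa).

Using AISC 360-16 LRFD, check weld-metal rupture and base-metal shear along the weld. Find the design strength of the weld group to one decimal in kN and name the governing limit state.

Weld metal: throat = 0.707×12 = 8.484 mm, L = 2×300 = 600 mm. φR_n = 0.75 × 0.6 × 480 × 8.484 × 600 = 1099.5 kN.
Base metal shear (8 mm plate): yield φR_n = 1.0×0.6×250×8×600 = 720.0 kN; rupture φR_n = 0.75×0.6×400×8×600 = 864.0 kN; take 720.0 kN (yield).
Governing: min(1099.5, 720.0) = 720.0 kN → base-metal shear.

720.0 kN (base-metal shear governs)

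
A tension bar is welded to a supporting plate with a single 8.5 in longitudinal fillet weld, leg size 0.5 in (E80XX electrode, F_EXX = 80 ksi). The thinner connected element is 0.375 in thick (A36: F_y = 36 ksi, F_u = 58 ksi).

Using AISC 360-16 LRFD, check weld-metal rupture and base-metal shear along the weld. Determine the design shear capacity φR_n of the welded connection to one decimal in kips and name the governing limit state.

Weld metal: throat = 0.707×0.5 = 0.3535 in, L = 8.5 in. φR_n = 0.75 × 0.6 × 80 × 0.3535 × 8.5 = 108.2 kips.
Base metal shear (0.375 in plate): yield φR_n = 1.0×0.6×36×0.375×8.5 = 68.9 kips; rupture φR_n = 0.75×0.6×58×0.375×8.5 = 83.2 kips; take 68.9 kips (yield).
Governing: min(108.2, 68.9) = 68.9 kips → base-metal shear.

68.9 kips (base-metal shear governs)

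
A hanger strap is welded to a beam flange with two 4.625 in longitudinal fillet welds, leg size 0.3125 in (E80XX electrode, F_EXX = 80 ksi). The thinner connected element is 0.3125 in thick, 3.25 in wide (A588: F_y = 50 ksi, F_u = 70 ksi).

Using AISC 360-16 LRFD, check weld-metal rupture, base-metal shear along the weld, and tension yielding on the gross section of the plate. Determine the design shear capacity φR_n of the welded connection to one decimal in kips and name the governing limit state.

45.7 kips (gross-section yield governs)

Weld metal: throat = 0.707×0.3125 = 0.22094 in, L = 2×4.625 = 9.25 in. φR_n = 0.75 × 0.6 × 80 × 0.22094 × 9.25 = 73.6 kips.
Base metal shear (0.3125 in plate): yield φR_n = 1.0×0.6×50×0.3125×9.25 = 86.7 kips; rupture φR_n = 0.75×0.6×70×0.3125×9.25 = 91.1 kips; take 86.7 kips (yield).
Tension yield (gross): A_g = 3.25×0.3125 = 1.0156 in². φR_n = 0.90 × 50 × 1.0156 = 45.7 kips.
Governing: min(73.6, 86.7, 45.7) = 45.7 kips → gross-section yield.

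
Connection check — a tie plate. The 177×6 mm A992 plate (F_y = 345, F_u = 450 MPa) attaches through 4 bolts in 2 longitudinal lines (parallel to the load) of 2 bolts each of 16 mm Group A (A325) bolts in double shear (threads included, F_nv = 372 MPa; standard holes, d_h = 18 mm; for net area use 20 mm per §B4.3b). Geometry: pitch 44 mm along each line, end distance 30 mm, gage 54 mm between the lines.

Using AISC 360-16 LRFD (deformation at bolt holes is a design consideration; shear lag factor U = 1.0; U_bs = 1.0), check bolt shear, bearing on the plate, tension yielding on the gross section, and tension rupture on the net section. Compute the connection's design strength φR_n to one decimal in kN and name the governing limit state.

228.4 kN (bearing governs)

Bolt shear: A_b = π(16)²/4 = 201.06 mm². φR_n = 0.75 × 372 × 201.06 × 4 × 2 = 448.8 kN.
Bearing (6 mm plate, F_u = 450 MPa): end bolts L_c = 30 − 18/2 = 21, R_n = min(1.2×21×6×450, 2.4×16×6×450) = 68.04 kN/bolt; interior L_c = 44 − 18 = 26, R_n = 84.24 kN/bolt. φR_n = 0.75 × (2×68.04 + 2×84.24) = 228.4 kN.
Tension yield (gross): A_g = 177×6 = 1062 mm². φR_n = 0.90 × 345 × 1062 = 329.8 kN.
Tension rupture (net): A_n = (177 − 2×20)×6 = 822 mm² (U = 1.0, A_e = A_n). φR_n = 0.75 × 450 × 822 = 277.4 kN.
Governing: min(448.8, 228.4, 329.8, 277.4) = 228.4 kN → bearing.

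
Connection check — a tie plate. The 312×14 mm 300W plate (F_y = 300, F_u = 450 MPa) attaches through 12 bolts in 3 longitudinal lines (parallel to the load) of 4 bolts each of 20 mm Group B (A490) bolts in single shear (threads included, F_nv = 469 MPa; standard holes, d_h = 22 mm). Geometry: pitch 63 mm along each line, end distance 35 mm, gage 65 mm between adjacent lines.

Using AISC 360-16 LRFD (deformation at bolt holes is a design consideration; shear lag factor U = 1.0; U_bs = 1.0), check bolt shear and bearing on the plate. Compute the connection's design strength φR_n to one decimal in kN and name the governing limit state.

1326.1 kN (bolt shear governs)

Bolt shear: A_b = π(20)²/4 = 314.16 mm². φR_n = 0.75 × 469 × 314.16 × 12 × 1 = 1326.1 kN.
Bearing (14 mm plate, F_u = 450 MPa): end bolts L_c = 35 − 22/2 = 24, R_n = min(1.2×24×14×450, 2.4×20×14×450) = 181.44 kN/bolt; interior L_c = 63 − 22 = 41, R_n = 302.4 kN/bolt. φR_n = 0.75 × (3×181.44 + 9×302.4) = 2449.4 kN.
Governing: min(1326.1, 2449.4) = 1326.1 kN → bolt shear.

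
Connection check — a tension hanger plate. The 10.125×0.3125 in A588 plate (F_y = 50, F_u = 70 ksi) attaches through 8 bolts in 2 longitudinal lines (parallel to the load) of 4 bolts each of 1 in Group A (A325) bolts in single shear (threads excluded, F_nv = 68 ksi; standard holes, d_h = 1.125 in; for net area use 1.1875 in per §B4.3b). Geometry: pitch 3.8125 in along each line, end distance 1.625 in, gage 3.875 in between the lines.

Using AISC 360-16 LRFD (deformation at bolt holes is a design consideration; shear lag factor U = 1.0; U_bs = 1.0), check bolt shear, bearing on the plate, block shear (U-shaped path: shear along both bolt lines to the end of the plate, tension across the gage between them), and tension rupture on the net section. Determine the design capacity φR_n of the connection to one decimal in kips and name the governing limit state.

127.1 kips (net-section rupture governs)

Bolt shear: A_b = π(1)²/4 = 0.7854 in². φR_n = 0.75 × 68 × 0.7854 × 8 × 1 = 320.4 kips.
Bearing (0.3125 in plate, F_u = 70 ksi): end bolts L_c = 1.625 − 1.125/2 = 1.0625, R_n = min(1.2×1.0625×0.3125×70, 2.4×1×0.3125×70) = 27.891 kips/bolt; interior L_c = 3.8125 − 1.125 = 2.6875, R_n = 52.5 kips/bolt. φR_n = 0.75 × (2×27.891 + 6×52.5) = 278.1 kips.
Block shear: shear path 2×[1.625+3×3.8125] = 2×13.0625 in, A_gv = 8.1641, A_nv = 2×(13.0625 − 3.5×1.1875)×0.3125 = 5.5664 in²; tension across gage: (3.875 − 1×1.1875)×0.3125 = 0.83984 in². R_n = min(0.6×70×5.5664, 0.6×50×8.1641) + 1.0×70×0.83984 = min(233.79, 244.92) + 58.789 = 292.58 kips. φR_n = 0.75 × 292.58 = 219.4 kips.
Tension rupture (net): A_n = (10.125 − 2×1.1875)×0.3125 = 2.4219 in² (U = 1.0, A_e = A_n). φR_n = 0.75 × 70 × 2.4219 = 127.1 kips.
Governing: min(320.4, 278.1, 219.4, 127.1) = 127.1 kips → net-section rupture.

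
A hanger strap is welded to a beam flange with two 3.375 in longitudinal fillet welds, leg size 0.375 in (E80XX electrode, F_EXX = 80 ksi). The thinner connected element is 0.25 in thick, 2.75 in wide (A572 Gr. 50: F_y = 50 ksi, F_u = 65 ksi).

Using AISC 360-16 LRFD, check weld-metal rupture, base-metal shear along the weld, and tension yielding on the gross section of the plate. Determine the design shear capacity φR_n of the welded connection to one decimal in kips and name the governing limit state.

30.9 kips (gross-section yield governs)

Weld metal: throat = 0.707×0.375 = 0.26513 in, L = 2×3.375 = 6.75 in. φR_n = 0.75 × 0.6 × 80 × 0.26513 × 6.75 = 64.4 kips.
Base metal shear (0.25 in plate): yield φR_n = 1.0×0.6×50×0.25×6.75 = 50.6 kips; rupture φR_n = 0.75×0.6×65×0.25×6.75 = 49.4 kips; take 49.4 kips (rupture).
Tension yield (gross): A_g = 2.75×0.25 = 0.6875 in². φR_n = 0.90 × 50 × 0.6875 = 30.9 kips.
Governing: min(64.4, 49.4, 30.9) = 30.9 kips → gross-section yield.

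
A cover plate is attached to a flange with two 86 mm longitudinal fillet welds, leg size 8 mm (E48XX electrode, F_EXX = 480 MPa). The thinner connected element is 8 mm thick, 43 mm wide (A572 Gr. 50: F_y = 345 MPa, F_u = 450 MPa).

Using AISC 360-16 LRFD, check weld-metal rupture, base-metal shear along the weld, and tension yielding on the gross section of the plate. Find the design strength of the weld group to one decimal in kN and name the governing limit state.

Weld metal: throat = 0.707×8 = 5.656 mm, L = 2×86 = 172 mm. φR_n = 0.75 × 0.6 × 480 × 5.656 × 172 = 210.1 kN.
Base metal shear (8 mm plate): yield φR_n = 1.0×0.6×345×8×172 = 284.8 kN; rupture φR_n = 0.75×0.6×450×8×172 = 278.6 kN; take 278.6 kN (rupture).
Tension yield (gross): A_g = 43×8 = 344 mm². φR_n = 0.90 × 345 × 344 = 106.8 kN.
Governing: min(210.1, 278.6, 106.8) = 106.8 kN → gross-section yield.

106.8 kN (gross-section yield governs)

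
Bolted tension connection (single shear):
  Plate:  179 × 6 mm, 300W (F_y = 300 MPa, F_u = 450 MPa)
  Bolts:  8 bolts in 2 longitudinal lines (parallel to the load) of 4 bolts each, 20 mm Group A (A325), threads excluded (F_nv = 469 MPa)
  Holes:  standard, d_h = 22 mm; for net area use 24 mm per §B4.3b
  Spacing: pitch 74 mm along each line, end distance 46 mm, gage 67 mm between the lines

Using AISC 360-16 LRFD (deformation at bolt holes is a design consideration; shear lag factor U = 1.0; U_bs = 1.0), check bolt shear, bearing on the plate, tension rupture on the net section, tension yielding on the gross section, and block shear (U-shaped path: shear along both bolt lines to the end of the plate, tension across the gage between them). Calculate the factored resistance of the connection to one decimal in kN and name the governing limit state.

265.3 kN (net-section rupture governs)

Bolt shear: A_b = π(20)²/4 = 314.16 mm². φR_n = 0.75 × 469 × 314.16 × 8 × 1 = 884.0 kN.
Bearing (6 mm plate, F_u = 450 MPa): end bolts L_c = 46 − 22/2 = 35, R_n = min(1.2×35×6×450, 2.4×20×6×450) = 113.4 kN/bolt; interior L_c = 74 − 22 = 52, R_n = 129.6 kN/bolt. φR_n = 0.75 × (2×113.4 + 6×129.6) = 753.3 kN.
Tension rupture (net): A_n = (179 − 2×24)×6 = 786 mm² (U = 1.0, A_e = A_n). φR_n = 0.75 × 450 × 786 = 265.3 kN.
Tension yield (gross): A_g = 179×6 = 1074 mm². φR_n = 0.90 × 300 × 1074 = 290.0 kN.
Block shear: shear path 2×[46+3×74] = 2×268 mm, A_gv = 3216, A_nv = 2×(268 − 3.5×24)×6 = 2208 mm²; tension across gage: (67 − 1×24)×6 = 258 mm². R_n = min(0.6×450×2208, 0.6×300×3216) + 1.0×450×258 = min(596.16, 578.88) + 116.1 = 694.98 kN. φR_n = 0.75 × 694.98 = 521.2 kN.
Governing: min(884.0, 753.3, 265.3, 290.0, 521.2) = 265.3 kN → net-section rupture.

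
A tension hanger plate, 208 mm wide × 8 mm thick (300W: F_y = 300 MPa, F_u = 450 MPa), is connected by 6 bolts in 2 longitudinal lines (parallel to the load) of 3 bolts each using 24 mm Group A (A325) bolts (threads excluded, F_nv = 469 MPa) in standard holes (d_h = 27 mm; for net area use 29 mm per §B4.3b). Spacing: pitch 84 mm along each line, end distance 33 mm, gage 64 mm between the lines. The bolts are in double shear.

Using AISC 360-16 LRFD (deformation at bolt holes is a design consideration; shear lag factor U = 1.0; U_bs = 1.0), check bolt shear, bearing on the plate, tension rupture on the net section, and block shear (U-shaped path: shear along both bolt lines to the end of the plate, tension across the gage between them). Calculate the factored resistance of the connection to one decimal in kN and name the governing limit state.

Bolt shear: A_b = π(24)²/4 = 452.39 mm². φR_n = 0.75 × 469 × 452.39 × 6 × 2 = 1909.5 kN.
Bearing (8 mm plate, F_u = 450 MPa): end bolts L_c = 33 − 27/2 = 19.5, R_n = min(1.2×19.5×8×450, 2.4×24×8×450) = 84.24 kN/bolt; interior L_c = 84 − 27 = 57, R_n = 207.36 kN/bolt. φR_n = 0.75 × (2×84.24 + 4×207.36) = 748.4 kN.
Tension rupture (net): A_n = (208 − 2×29)×8 = 1200 mm² (U = 1.0, A_e = A_n). φR_n = 0.75 × 450 × 1200 = 405.0 kN.
Block shear: shear path 2×[33+2×84] = 2×201 mm, A_gv = 3216, A_nv = 2×(201 − 2.5×29)×8 = 2056 mm²; tension across gage: (64 − 1×29)×8 = 280 mm². R_n = min(0.6×450×2056, 0.6×300×3216) + 1.0×450×280 = min(555.12, 578.88) + 126 = 681.12 kN. φR_n = 0.75 × 681.12 = 510.8 kN.
Governing: min(1909.5, 748.4, 405.0, 510.8) = 405.0 kN → net-section rupture.

405.0 kN (net-section rupture governs)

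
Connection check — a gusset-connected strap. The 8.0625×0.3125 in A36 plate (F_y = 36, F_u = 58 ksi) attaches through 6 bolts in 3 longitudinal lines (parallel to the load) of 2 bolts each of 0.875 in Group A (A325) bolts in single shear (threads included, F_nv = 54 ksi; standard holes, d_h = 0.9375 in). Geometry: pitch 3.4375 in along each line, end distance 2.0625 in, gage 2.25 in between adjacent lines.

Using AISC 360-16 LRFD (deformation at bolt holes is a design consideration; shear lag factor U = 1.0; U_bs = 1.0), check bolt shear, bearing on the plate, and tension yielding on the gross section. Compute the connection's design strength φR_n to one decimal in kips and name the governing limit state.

81.6 kips (gross-section yield governs)

Bolt shear: A_b = π(0.875)²/4 = 0.60132 in². φR_n = 0.75 × 54 × 0.60132 × 6 × 1 = 146.1 kips.
Bearing (0.3125 in plate, F_u = 58 ksi): end bolts L_c = 2.0625 − 0.9375/2 = 1.59375, R_n = min(1.2×1.59375×0.3125×58, 2.4×0.875×0.3125×58) = 34.664 kips/bolt; interior L_c = 3.4375 − 0.9375 = 2.5, R_n = 38.063 kips/bolt. φR_n = 0.75 × (3×34.664 + 3×38.063) = 163.6 kips.
Tension yield (gross): A_g = 8.0625×0.3125 = 2.5195 in². φR_n = 0.90 × 36 × 2.5195 = 81.6 kips.
Governing: min(146.1, 163.6, 81.6) = 81.6 kips → gross-section yield.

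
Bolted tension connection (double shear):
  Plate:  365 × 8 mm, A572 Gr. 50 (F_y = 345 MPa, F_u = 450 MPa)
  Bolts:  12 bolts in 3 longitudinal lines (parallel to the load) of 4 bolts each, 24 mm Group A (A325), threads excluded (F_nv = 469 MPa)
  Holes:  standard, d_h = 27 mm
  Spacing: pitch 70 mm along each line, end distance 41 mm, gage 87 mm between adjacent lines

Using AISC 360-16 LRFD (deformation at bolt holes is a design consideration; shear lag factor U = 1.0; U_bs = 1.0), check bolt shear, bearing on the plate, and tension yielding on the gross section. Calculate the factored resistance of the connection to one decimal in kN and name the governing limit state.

906.7 kN (gross-section yield governs)

Bolt shear: A_b = π(24)²/4 = 452.39 mm². φR_n = 0.75 × 469 × 452.39 × 12 × 2 = 3819.1 kN.
Bearing (8 mm plate, F_u = 450 MPa): end bolts L_c = 41 − 27/2 = 27.5, R_n = min(1.2×27.5×8×450, 2.4×24×8×450) = 118.8 kN/bolt; interior L_c = 70 − 27 = 43, R_n = 185.76 kN/bolt. φR_n = 0.75 × (3×118.8 + 9×185.76) = 1521.2 kN.
Tension yield (gross): A_g = 365×8 = 2920 mm². φR_n = 0.90 × 345 × 2920 = 906.7 kN.
Governing: min(3819.1, 1521.2, 906.7) = 906.7 kN → gross-section yield.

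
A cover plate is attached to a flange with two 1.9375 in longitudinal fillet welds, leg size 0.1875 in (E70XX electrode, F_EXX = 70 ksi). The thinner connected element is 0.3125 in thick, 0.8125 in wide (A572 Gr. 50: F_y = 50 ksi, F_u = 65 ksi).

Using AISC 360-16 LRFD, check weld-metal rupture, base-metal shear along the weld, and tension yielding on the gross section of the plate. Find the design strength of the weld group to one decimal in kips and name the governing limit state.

11.4 kips (gross-section yield governs)

Weld metal: throat = 0.707×0.1875 = 0.13256 in, L = 2×1.9375 = 3.875 in. φR_n = 0.75 × 0.6 × 70 × 0.13256 × 3.875 = 16.2 kips.
Base metal shear (0.3125 in plate): yield φR_n = 1.0×0.6×50×0.3125×3.875 = 36.3 kips; rupture φR_n = 0.75×0.6×65×0.3125×3.875 = 35.4 kips; take 35.4 kips (rupture).
Tension yield (gross): A_g = 0.8125×0.3125 = 0.25391 in². φR_n = 0.90 × 50 × 0.25391 = 11.4 kips.
Governing: min(16.2, 35.4, 11.4) = 11.4 kips → gross-section yield.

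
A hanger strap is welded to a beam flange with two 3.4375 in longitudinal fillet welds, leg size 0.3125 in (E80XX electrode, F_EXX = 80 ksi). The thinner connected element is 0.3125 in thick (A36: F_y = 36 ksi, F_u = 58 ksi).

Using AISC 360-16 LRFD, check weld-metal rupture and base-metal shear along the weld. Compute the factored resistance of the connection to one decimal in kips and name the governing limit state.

46.4 kips (base-metal shear governs)

Weld metal: throat = 0.707×0.3125 = 0.22094 in, L = 2×3.4375 = 6.875 in. φR_n = 0.75 × 0.6 × 80 × 0.22094 × 6.875 = 54.7 kips.
Base metal shear (0.3125 in plate): yield φR_n = 1.0×0.6×36×0.3125×6.875 = 46.4 kips; rupture φR_n = 0.75×0.6×58×0.3125×6.875 = 56.1 kips; take 46.4 kips (yield).
Governing: min(54.7, 46.4) = 46.4 kips → base-metal shear.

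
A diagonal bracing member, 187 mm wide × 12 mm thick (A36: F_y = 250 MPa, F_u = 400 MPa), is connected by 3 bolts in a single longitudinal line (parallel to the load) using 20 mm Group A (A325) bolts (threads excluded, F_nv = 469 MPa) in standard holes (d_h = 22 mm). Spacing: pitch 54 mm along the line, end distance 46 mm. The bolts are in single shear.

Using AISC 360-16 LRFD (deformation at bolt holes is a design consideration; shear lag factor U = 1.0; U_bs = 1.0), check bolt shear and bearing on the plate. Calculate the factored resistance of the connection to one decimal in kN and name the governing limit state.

Bolt shear: A_b = π(20)²/4 = 314.16 mm². φR_n = 0.75 × 469 × 314.16 × 3 × 1 = 331.5 kN.
Bearing (12 mm plate, F_u = 400 MPa): end bolts L_c = 46 − 22/2 = 35, R_n = min(1.2×35×12×400, 2.4×20×12×400) = 201.6 kN/bolt; interior L_c = 54 − 22 = 32, R_n = 184.32 kN/bolt. φR_n = 0.75 × (1×201.6 + 2×184.32) = 427.7 kN.
Governing: min(331.5, 427.7) = 331.5 kN → bolt shear.

331.5 kN (bolt shear governs)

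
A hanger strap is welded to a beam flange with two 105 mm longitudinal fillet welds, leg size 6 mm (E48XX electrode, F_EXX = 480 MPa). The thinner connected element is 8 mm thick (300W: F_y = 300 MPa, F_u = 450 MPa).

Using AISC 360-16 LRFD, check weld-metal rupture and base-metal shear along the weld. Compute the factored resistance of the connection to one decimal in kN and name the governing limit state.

Weld metal: throat = 0.707×6 = 4.242 mm, L = 2×105 = 210 mm. φR_n = 0.75 × 0.6 × 480 × 4.242 × 210 = 192.4 kN.
Base metal shear (8 mm plate): yield φR_n = 1.0×0.6×300×8×210 = 302.4 kN; rupture φR_n = 0.75×0.6×450×8×210 = 340.2 kN; take 302.4 kN (yield).
Governing: min(192.4, 302.4) = 192.4 kN → weld metal.

192.4 kN (weld metal governs)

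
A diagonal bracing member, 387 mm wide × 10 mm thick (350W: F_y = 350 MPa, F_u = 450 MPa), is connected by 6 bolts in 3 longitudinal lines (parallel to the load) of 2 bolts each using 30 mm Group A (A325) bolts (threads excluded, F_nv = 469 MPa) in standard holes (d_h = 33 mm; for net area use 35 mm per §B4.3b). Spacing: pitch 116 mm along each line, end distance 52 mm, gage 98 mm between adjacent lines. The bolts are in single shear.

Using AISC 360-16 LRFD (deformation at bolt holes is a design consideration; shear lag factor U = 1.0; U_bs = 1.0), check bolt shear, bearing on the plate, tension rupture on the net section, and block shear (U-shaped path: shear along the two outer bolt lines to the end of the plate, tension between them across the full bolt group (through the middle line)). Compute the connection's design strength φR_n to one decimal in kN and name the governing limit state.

893.0 kN (block shear governs)

Bolt shear: A_b = π(30)²/4 = 706.86 mm². φR_n = 0.75 × 469 × 706.86 × 6 × 1 = 1491.8 kN.
Bearing (10 mm plate, F_u = 450 MPa): end bolts L_c = 52 − 33/2 = 35.5, R_n = min(1.2×35.5×10×450, 2.4×30×10×450) = 191.7 kN/bolt; interior L_c = 116 − 33 = 83, R_n = 324 kN/bolt. φR_n = 0.75 × (3×191.7 + 3×324) = 1160.3 kN.
Tension rupture (net): A_n = (387 − 3×35)×10 = 2820 mm² (U = 1.0, A_e = A_n). φR_n = 0.75 × 450 × 2820 = 951.8 kN.
Block shear: shear path 2×[52+1×116] = 2×168 mm, A_gv = 3360, A_nv = 2×(168 − 1.5×35)×10 = 2310 mm²; tension across gage: (196 − 2×35)×10 = 1260 mm². R_n = min(0.6×450×2310, 0.6×350×3360) + 1.0×450×1260 = min(623.7, 705.6) + 567 = 1190.7 kN. φR_n = 0.75 × 1190.7 = 893.0 kN.
Governing: min(1491.8, 1160.3, 951.8, 893.0) = 893.0 kN → block shear.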